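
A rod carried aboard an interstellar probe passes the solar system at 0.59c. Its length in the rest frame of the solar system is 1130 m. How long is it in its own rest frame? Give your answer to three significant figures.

γ = 1/√(1 − β²) = 1/√(1 − 0.3481) = 1/√0.6519 = 1/0.807403 = 1.2385.
Proper length: L₀ = γ·L = 1.2385 × 1130 = 1400 m.

1400 m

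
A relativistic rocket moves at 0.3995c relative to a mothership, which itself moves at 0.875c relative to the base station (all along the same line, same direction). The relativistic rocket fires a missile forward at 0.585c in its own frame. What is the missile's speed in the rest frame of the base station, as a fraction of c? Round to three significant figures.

0.985c

First combine the missile and relativistic rocket (S''→S'): u₁ = (0.585 + 0.3995)/(1 + 0.585×0.3995) = 0.9845/1.2337075 = 0.798.
Then combine with the mothership (S'→S): u = (0.798 + 0.875)/(1 + 0.798×0.875) = 1.673/1.69825 = 0.98513.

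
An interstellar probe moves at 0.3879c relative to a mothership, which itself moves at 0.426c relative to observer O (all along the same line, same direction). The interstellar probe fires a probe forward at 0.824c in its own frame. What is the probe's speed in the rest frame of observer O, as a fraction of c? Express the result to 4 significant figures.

0.9663c

First combine the probe and interstellar probe (S''→S'): u₁ = (0.824 + 0.3879)/(1 + 0.824×0.3879) = 1.2119/1.3196296 = 0.91836.
Then combine with the mothership (S'→S): u = (0.91836 + 0.426)/(1 + 0.91836×0.426) = 1.34436/1.39122136 = 0.96632.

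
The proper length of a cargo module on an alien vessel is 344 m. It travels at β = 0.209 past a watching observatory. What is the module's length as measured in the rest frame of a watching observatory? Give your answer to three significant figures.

336 m

Lorentz factor: γ = (1 − 0.043681)^(−1/2) = 1.0226.
Along the direction of motion the measured length is L₀/γ = 344/1.0226 = 336 m.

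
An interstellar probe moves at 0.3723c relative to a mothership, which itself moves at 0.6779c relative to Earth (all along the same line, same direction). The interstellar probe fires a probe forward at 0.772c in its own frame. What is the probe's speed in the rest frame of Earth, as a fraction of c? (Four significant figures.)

0.9777c

Apply u = (u'+v)/(1+u'v) twice. Probe in the mothership frame: (0.772+0.3723)/(1+0.772·0.3723) = 1.1443/1.2874156 = 0.88883c.
That velocity, transformed to the rest frame of Earth: (0.88883+0.6779)/(1+0.88883·0.6779) = 1.56673/1.602537857 = 0.97766c.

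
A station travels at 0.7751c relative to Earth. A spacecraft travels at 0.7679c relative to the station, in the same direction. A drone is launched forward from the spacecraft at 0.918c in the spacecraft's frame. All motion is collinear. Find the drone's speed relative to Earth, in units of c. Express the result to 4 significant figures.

0.9986c

Apply u = (u'+v)/(1+u'v) twice. Drone in the station frame: (0.918+0.7679)/(1+0.918·0.7679) = 1.6859/1.7049322 = 0.98884c.
That velocity, transformed to the rest frame of Earth: (0.98884+0.7751)/(1+0.98884·0.7751) = 1.76394/1.766449884 = 0.99858c.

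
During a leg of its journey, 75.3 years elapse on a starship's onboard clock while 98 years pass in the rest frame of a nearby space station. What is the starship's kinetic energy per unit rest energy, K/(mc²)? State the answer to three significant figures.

From Δt = γΔτ: γ = 98/75.3 = 1.30146.
Since K = (γ−1)mc², K/(mc²) = 1.30146 − 1 = 0.301.

0.301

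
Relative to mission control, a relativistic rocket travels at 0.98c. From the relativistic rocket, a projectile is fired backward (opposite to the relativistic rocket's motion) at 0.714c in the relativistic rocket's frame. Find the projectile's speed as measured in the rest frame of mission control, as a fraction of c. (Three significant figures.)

Relativistic velocity addition: u = (u' + v)/(1 + u'v/c²), with u' = −0.714c and v = 0.98c.
Numerator: −0.714 + 0.98 = 0.266. Denominator: 1 + (−0.714)(0.98) = 0.30028.
u = 0.266/0.30028 = 0.88584, so the speed is 0.886c.

0.886c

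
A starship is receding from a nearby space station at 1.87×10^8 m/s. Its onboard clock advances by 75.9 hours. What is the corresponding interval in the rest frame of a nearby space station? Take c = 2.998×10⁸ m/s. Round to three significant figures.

β = v/c = (1.87×10^8 m/s)/(2.998×10⁸ m/s) = 0.623749.
Lorentz factor: γ = (1 − 0.3890628)^(−1/2) = 1.2794.
Time dilation: Δt = γ·Δτ = 1.2794 × 75.9 = 97.1 hours.

97.1 hours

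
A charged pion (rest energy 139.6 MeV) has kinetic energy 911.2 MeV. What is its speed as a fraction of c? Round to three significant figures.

0.991c

K = (γ−1)mc², so γ = 1 + 911.2/139.6 = 7.5272.
Then v/c = √(1 − γ⁻²) = √(1 − 0.0176495) = √0.9823505 = 0.991.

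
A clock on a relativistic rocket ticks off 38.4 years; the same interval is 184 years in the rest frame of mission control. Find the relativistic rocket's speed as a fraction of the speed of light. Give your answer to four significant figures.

γ = Δt/Δτ = 184/38.4 = 4.7917.
β = √(1 − 1/γ²) = √(1 − 0.0435533) = √0.9564467 = 0.9780.

0.9780c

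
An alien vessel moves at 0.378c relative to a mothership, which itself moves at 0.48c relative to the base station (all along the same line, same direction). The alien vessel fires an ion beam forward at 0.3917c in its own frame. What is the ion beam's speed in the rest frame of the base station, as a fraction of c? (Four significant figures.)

Compose velocities in two stages. Stage 1 (into S'): u₁ = (0.3917+0.378)/(1+0.3917×0.378) = 0.67043.
Stage 2 (into S): u = (0.67043+0.48)/(1+0.67043×0.48) = 0.87035, so the speed is 0.8703c.

0.8703c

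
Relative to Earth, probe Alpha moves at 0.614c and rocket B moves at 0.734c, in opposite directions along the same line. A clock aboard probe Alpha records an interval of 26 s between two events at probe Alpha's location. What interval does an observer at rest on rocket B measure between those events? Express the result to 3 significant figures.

70.4 s

Speed of probe Alpha in rocket B's frame: u = (v_A + v_B)/(1 + v_A v_B/c²) = (0.614 + 0.734)/(1 + 0.614×0.734) = 1.348/1.450676 = 0.92922; |u| = 0.92922c.
γ for this relative speed: γ = 1/√(1 − 0.86345) = 2.7062.
Probe Alpha's interval is proper; time dilation gives Δt_B = γΔτ = 2.7062 × 26 s = 70.4 s.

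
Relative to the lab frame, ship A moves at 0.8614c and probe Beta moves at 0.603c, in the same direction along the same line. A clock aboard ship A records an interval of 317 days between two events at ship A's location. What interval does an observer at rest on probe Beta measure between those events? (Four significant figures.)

376.0 days

Speed of ship A in probe Beta's frame: u = (v_A − v_B)/(1 − v_A v_B/c²) = (0.8614 − 0.603)/(1 − 0.8614×0.603) = 0.2584/0.4805758 = 0.53769; |u| = 0.53769c.
At |u| = 0.53769c, γ = (1 − 0.289111)^(−1/2) = 1.186.
Ship A's interval is proper; time dilation gives Δt_B = γΔτ = 1.186 × 317 days = 376.0 days.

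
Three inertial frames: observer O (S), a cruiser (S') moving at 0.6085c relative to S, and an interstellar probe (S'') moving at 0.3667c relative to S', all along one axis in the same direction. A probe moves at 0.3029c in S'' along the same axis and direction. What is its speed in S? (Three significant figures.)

Compose velocities in two stages. Stage 1 (into S'): u₁ = (0.3029+0.3667)/(1+0.3029×0.3667) = 0.60266.
Stage 2 (into S): u = (0.60266+0.6085)/(1+0.60266×0.6085) = 0.88618, so the speed is 0.886c.

0.886c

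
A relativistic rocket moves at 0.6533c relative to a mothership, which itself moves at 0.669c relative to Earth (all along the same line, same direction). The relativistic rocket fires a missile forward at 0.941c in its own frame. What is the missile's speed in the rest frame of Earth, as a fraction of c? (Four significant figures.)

First combine the missile and relativistic rocket (S''→S'): u₁ = (0.941 + 0.6533)/(1 + 0.941×0.6533) = 1.5943/1.6147553 = 0.98733.
Then combine with the mothership (S'→S): u = (0.98733 + 0.669)/(1 + 0.98733×0.669) = 1.65633/1.66052377 = 0.99747.

0.9975c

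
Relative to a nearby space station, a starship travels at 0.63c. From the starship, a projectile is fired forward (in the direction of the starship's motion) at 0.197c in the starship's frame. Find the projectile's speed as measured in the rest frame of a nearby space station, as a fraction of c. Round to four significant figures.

Relativistic velocity addition: u = (u' + v)/(1 + u'v/c²), with u' = 0.197c and v = 0.63c.
Numerator: 0.197 + 0.63 = 0.827. Denominator: 1 + (0.197)(0.63) = 1.12411.
u = 0.827/1.12411 = 0.73569, so the speed is 0.7357c.

0.7357c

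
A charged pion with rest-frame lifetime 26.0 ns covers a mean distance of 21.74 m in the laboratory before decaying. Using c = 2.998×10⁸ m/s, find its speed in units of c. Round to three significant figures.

Lab distance = (lab lifetime)·v = γτ·βc, so βγ = d/(cτ) = 21.74/(2.998×10⁸ × 2.600×10^-8) = 2.789.
With βγ = 2.789: γ² = 1 + (βγ)² = 8.77852, and β = (βγ)/γ = 2.789/2.96286 = 0.941.

0.941c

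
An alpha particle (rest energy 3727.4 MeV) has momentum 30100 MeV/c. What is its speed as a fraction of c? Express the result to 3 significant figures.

0.992c

βγ = pc/(mc²) = 30100/3727.4 = 8.0753.
Since γ² = 1 + (βγ)² = 66.2105, γ = √66.2105 = 8.13698, and β = (βγ)/γ = 8.0753/8.13698 = 0.992.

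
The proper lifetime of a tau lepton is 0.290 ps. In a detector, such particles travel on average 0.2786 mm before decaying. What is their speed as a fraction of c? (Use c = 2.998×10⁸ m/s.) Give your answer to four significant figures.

Lab distance = (lab lifetime)·v = γτ·βc, so βγ = d/(cτ) = 2.786×10^-4/(2.998×10⁸ × 2.900×10^-13) = 3.2044.
With βγ = 3.2044: γ² = 1 + (βγ)² = 11.2682, and β = (βγ)/γ = 3.2044/3.35681 = 0.9546.

0.9546c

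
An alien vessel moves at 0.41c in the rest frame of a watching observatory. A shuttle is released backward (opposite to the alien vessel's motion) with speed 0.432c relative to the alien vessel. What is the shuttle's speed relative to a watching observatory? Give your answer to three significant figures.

In units of c, u = (u' + v)/(1 + u'v) with u' = −0.432 and v = 0.41.
Numerator: −0.432 + 0.41 = −0.022. Denominator: 1 + (−0.432)(0.41) = 0.82288.
u = −0.022/0.82288 = −0.026735, so the speed is 0.0267c.

0.0267c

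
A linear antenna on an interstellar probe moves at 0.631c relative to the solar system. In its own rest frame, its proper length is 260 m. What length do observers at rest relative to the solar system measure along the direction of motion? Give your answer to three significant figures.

With β = 0.631, γ = 1/√(1 − 0.631²) = 1/√0.601839 = 1.289.
Along the direction of motion the measured length is L₀/γ = 260/1.289 = 202 m.

202 m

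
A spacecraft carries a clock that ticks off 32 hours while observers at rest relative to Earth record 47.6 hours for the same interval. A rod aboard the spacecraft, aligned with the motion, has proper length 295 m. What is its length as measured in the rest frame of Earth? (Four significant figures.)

198.3 m

The time-dilation ratio gives γ = 47.6/32 = 1.4875.
The rod contracts by the same γ: 295 m / 1.4875 = 198.3 m.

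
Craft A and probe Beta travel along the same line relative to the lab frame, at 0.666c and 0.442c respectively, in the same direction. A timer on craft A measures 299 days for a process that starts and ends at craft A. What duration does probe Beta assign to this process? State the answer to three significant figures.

315 days

Transform craft A's velocity into probe Beta's frame: (0.666 − 0.442)/(1 − 0.666·0.442) = 0.224/0.705628, so the relative speed is 0.31745c.
γ for this relative speed: γ = 1/√(1 − 0.100775) = 1.0545.
The clock on craft A records proper time, so probe Beta measures Δt = γΔτ = 1.0545 × 299 = 315 days.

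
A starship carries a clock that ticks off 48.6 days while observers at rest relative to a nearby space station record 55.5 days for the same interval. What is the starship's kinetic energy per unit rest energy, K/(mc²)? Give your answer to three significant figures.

0.142

γ = Δt/Δτ = 55.5/48.6 = 1.14198.
K/(mc²) = γ − 1 = 1.14198 − 1 = 0.142.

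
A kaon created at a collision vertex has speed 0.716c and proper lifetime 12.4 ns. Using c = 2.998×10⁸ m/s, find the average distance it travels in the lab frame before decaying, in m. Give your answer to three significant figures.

3.81 m

With β = 0.716, γ = 1/√(1 − 0.716²) = 1/√0.487344 = 1.4325.
Lab-frame lifetime: Δt = γτ = 1.4325 × 12.4 ns = 17.763 ns.
Distance: d = vΔt = 0.716 × 2.998×10⁸ m/s × 1.7763×10^-8 s = 3.81 m.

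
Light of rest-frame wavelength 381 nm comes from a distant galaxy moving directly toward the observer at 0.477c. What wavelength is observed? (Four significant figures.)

Relativistic Doppler for wavelength: λ_obs = λ_src · √((1−β)/(1+β)).
With β = 0.477: factor = √(0.523/1.477) = 0.59506.
λ_obs = 381 × 0.59506 = 226.7 nm.

226.7 nm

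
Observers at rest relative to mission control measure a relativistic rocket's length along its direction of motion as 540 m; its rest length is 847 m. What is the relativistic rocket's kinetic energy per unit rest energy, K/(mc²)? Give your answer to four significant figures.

Length contraction gives γ = L₀/L = 847/540 = 1.56852.
Since K = (γ−1)mc², K/(mc²) = 1.56852 − 1 = 0.5685.

0.5685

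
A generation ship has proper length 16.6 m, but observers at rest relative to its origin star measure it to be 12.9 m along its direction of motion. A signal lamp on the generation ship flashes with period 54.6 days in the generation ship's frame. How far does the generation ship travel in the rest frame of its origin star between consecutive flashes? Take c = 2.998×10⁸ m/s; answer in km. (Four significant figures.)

1.145×10^12 km

Length contraction gives γ = L₀/L = 16.6/12.9 = 1.28682.
β = √(1 − 1/γ²) = 0.62937. Lab-frame period = γτ = 1.28682×54.6 days = 70.26 days. Distance = βc × γτ = 0.62937 × 2.998×10⁸ m/s × 6070464 s = 1.1454×10^15 m = 1.145×10^12 km.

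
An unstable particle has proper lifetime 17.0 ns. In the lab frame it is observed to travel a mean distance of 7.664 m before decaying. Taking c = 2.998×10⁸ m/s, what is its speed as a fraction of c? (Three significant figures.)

Lab distance = (lab lifetime)·v = γτ·βc, so βγ = d/(cτ) = 7.664/(2.998×10⁸ × 1.700×10^-8) = 1.5037.
With βγ = 1.5037: γ² = 1 + (βγ)² = 3.26111, and β = (βγ)/γ = 1.5037/1.80585 = 0.833.

0.833c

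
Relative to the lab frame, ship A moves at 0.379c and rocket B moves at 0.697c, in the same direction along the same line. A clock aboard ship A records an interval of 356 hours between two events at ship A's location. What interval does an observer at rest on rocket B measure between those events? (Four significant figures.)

394.8 hours

Transform ship A's velocity into rocket B's frame: (0.379 − 0.697)/(1 − 0.379·0.697) = −0.318/0.735837, so the relative speed is 0.43216c.
γ for this relative speed: γ = 1/√(1 − 0.186762) = 1.1089.
The clock on ship A records proper time, so rocket B measures Δt = γΔτ = 1.1089 × 356 = 394.8 hours.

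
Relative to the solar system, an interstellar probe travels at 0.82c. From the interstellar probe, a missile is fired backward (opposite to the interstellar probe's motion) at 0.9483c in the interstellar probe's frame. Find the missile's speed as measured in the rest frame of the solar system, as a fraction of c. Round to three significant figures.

In units of c, u = (u' + v)/(1 + u'v) with u' = −0.9483 and v = 0.82.
Numerator: −0.9483 + 0.82 = −0.1283. Denominator: 1 + (−0.9483)(0.82) = 0.222394.
u = −0.1283/0.222394 = −0.5769, so the speed is 0.577c.

0.577c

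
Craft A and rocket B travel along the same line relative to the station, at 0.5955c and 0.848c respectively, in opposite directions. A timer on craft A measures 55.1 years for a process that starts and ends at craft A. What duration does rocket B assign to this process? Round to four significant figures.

Speed of craft A in rocket B's frame: u = (v_A + v_B)/(1 + v_A v_B/c²) = (0.5955 + 0.848)/(1 + 0.5955×0.848) = 1.4435/1.504984 = 0.95915; |u| = 0.95915c.
γ for this relative speed: γ = 1/√(1 − 0.919969) = 3.5348.
The clock on craft A records proper time, so rocket B measures Δt = γΔτ = 3.5348 × 55.1 = 194.8 years.

194.8 years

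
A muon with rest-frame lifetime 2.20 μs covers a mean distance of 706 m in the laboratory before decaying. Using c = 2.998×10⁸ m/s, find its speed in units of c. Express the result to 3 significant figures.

d = βγcτ ⇒ βγ = d/(cτ) = 706.0 m / (659.56 m) = 1.0704.
β = (βγ)/√(1+(βγ)²) = 1.0704/√2.14576 = 0.731.

0.731c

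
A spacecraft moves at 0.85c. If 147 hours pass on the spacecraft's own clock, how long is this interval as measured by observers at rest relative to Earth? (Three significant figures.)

γ = 1/√(1 − β²) = 1/√(1 − 0.7225) = 1/√0.2775 = 1/0.526783 = 1.8983.
Time dilation: Δt = γ·Δτ = 1.8983 × 147 = 279 hours.

279 hours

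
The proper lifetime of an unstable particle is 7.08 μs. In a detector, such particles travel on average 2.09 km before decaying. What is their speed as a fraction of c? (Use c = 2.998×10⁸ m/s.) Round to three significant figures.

Let x = d/(cτ) = 2090 m / (2.998×10⁸ m/s × 7.080×10^-6 s) = 0.98465. Since d = βγcτ, x = βγ = β/√(1−β²).
Solving: β² = x²/(1+x²) = 0.969536/1.969536 = 0.492266, so β = 0.702.

0.702c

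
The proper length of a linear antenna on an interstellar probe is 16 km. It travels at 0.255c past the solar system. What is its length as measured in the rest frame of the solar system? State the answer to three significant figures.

With β = 0.255, γ = 1/√(1 − 0.255²) = 1/√0.934975 = 1.0342.
Length contraction: L = L₀/γ = 16/1.0342 = 15.5 km.

15.5 km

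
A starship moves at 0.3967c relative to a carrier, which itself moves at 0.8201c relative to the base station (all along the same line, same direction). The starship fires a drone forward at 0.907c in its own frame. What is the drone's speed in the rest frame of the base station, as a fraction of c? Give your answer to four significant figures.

First combine the drone and starship (S''→S'): u₁ = (0.907 + 0.3967)/(1 + 0.907×0.3967) = 1.3037/1.3598069 = 0.95874.
Then combine with the carrier (S'→S): u = (0.95874 + 0.8201)/(1 + 0.95874×0.8201) = 1.77884/1.786262674 = 0.99584.

0.9958c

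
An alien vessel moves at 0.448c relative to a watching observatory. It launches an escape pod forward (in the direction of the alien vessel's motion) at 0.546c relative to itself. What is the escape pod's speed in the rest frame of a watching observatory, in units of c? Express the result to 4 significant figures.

In units of c, u = (u' + v)/(1 + u'v) with u' = 0.546 and v = 0.448.
Numerator: 0.546 + 0.448 = 0.994. Denominator: 1 + (0.546)(0.448) = 1.244608.
u = 0.994/1.244608 = 0.79865, so the speed is 0.7986c.

0.7986c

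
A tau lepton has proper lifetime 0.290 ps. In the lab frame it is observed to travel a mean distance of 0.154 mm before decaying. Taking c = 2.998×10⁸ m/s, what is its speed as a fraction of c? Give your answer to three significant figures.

0.871c

Let x = d/(cτ) = 1.540×10^-4 m / (2.998×10⁸ m/s × 2.900×10^-13 s) = 1.7713. Since d = βγcτ, x = βγ = β/√(1−β²).
Solving: β² = x²/(1+x²) = 3.1375/4.1375 = 0.758308, so β = 0.871.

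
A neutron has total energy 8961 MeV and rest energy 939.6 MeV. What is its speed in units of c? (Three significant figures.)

γ = E/(mc²) = 8961/939.6 = 9.537.
β = √(1 − 1/γ²) = √(1 − 0.0109945) = √0.9890055 = 0.994.

0.994c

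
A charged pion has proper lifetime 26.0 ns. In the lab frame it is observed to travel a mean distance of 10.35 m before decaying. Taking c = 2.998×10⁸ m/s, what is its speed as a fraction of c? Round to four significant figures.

Lab distance = (lab lifetime)·v = γτ·βc, so βγ = d/(cτ) = 10.35/(2.998×10⁸ × 2.600×10^-8) = 1.3278.
With βγ = 1.3278: γ² = 1 + (βγ)² = 2.76305, and β = (βγ)/γ = 1.3278/1.66224 = 0.7988.

0.7988c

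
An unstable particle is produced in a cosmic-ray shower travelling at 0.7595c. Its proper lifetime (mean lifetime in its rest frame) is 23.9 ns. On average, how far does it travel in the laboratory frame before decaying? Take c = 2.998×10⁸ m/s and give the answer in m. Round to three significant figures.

γ = 1/√(1 − β²) = 1/√(1 − 0.57684025) = 1/√0.42315975 = 1/0.650507 = 1.5373.
Lab-frame lifetime: Δt = γτ = 1.5373 × 23.9 ns = 36.741 ns.
Distance: d = vΔt = 0.7595 × 2.998×10⁸ m/s × 3.6741×10^-8 s = 8.37 m.

8.37 m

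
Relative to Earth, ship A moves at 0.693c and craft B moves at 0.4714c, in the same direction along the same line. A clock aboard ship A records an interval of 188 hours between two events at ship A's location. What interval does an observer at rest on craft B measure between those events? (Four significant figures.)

199.1 hours

Transform ship A's velocity into craft B's frame: (0.693 − 0.4714)/(1 − 0.693·0.4714) = 0.2216/0.6733198, so the relative speed is 0.32912c.
At |u| = 0.32912c, γ = (1 − 0.10832)^(−1/2) = 1.059.
Ship A's interval is proper; time dilation gives Δt_B = γΔτ = 1.059 × 188 hours = 199.1 hours.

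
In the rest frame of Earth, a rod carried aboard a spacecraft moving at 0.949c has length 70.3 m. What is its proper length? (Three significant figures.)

γ = 1/√(1 − β²) = 1/√(1 − 0.900601) = 1/√0.099399 = 1/0.315276 = 3.1718.
Proper length: L₀ = γ·L = 3.1718 × 70.3 = 223 m.

223 m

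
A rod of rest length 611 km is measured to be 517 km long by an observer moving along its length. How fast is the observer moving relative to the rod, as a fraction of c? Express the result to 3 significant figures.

0.533c

Length contraction gives γ = L₀/L = 611/517 = 1.1818.
β = √(1 − 1/γ²) = √0.284002 = 0.533.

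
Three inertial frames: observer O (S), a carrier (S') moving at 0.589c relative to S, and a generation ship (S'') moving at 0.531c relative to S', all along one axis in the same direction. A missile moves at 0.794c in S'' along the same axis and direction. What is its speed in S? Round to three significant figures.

0.982c

Apply u = (u'+v)/(1+u'v) twice. Missile in the carrier frame: (0.794+0.531)/(1+0.794·0.531) = 1.325/1.421614 = 0.93204c.
That velocity, transformed to the rest frame of observer O: (0.93204+0.589)/(1+0.93204·0.589) = 1.52104/1.54897156 = 0.98197c.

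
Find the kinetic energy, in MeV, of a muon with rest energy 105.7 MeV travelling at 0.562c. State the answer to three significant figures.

β² = 0.315844, so γ = 1/√0.684156 = 1.20899.
Kinetic energy: K = (γ − 1)mc² = (1.20899 − 1) × 105.7 MeV = 0.20899 × 105.7 = 22.1 MeV.

22.1 MeV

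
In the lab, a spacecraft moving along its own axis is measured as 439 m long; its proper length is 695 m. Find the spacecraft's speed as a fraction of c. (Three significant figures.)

Length contraction gives γ = L₀/L = 695/439 = 1.5831.
β = √(1 − 1/γ²) = √0.60099 = 0.775.

0.775c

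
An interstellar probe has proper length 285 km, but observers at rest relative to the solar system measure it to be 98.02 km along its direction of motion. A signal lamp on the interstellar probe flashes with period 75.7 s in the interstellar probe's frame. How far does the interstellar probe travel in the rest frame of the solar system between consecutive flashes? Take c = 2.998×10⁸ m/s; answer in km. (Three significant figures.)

6.20×10^7 km

From L = L₀/γ: γ = 285/98.02 = 2.90757.
β = √(1 − 1/γ²) = 0.939. Lab-frame period = γτ = 2.90757×75.7 s = 220.1 s. Distance = βc × γτ = 0.939 × 2.998×10⁸ m/s × 220.1 s = 6.1961×10^10 m = 6.20×10^7 km.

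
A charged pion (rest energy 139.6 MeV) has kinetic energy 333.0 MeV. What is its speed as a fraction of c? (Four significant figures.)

0.9554c

γ = 1 + K/(mc²) = 1 + 333.0/139.6 = 3.3854.
β = √(1 − 1/γ²) = √(1 − 0.0872529) = √0.9127471 = 0.9554.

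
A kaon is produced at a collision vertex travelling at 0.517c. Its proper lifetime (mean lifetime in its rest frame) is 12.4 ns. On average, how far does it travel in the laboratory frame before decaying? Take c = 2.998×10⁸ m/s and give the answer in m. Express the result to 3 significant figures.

2.25 m

γ = 1/√(1 − β²) = 1/√(1 − 0.267289) = 1/√0.732711 = 1/0.855985 = 1.1682.
Lab-frame lifetime: Δt = γτ = 1.1682 × 12.4 ns = 14.486 ns.
Distance: d = vΔt = 0.517 × 2.998×10⁸ m/s × 1.4486×10^-8 s = 2.25 m.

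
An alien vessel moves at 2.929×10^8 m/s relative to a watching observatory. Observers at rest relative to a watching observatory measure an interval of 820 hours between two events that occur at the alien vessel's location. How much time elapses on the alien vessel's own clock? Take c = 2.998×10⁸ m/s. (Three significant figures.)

β = v/c = (2.929×10^8 m/s)/(2.998×10⁸ m/s) = 0.976985.
γ = 1/√(1 − β²) = 1/√(1 − 0.9544997) = 1/√0.04550031 = 1/0.213308 = 4.6881.
The alien vessel's clock runs slow as seen from a watching observatory, so Δτ = Δt/γ = 820/4.6881 = 175 hours.

175 hours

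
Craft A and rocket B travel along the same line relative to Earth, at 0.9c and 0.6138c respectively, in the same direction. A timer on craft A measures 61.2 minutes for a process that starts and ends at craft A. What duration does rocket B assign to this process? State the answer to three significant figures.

Transform craft A's velocity into rocket B's frame: (0.9 − 0.6138)/(1 − 0.9·0.6138) = 0.2862/0.44758, so the relative speed is 0.63944c.
γ for this relative speed: γ = 1/√(1 − 0.408884) = 1.3007.
Craft A's interval is proper; time dilation gives Δt_B = γΔτ = 1.3007 × 61.2 minutes = 79.6 minutes.

79.6 minutes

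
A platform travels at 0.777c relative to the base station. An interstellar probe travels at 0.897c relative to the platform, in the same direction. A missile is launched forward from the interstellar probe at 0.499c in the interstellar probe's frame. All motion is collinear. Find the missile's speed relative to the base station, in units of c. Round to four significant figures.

0.9955c

Apply u = (u'+v)/(1+u'v) twice. Missile in the platform frame: (0.499+0.897)/(1+0.499·0.897) = 1.396/1.447603 = 0.96435c.
That velocity, transformed to the rest frame of the base station: (0.96435+0.777)/(1+0.96435·0.777) = 1.74135/1.74929995 = 0.99546c.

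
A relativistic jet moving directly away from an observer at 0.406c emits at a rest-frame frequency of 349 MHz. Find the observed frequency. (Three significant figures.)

227 MHz

Relativistic Doppler (source moving away): f_obs = f_src · √((1−β)/(1+β)).
With β = 0.406: factor = √(0.594/1.406) = 0.64998.
f_obs = 349 × 0.64998 = 227 MHz.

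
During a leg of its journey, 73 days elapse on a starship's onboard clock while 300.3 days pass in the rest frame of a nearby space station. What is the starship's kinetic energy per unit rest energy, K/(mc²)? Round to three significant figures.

γ = Δt/Δτ = 300.3/73 = 4.1137.
K/(mc²) = γ − 1 = 4.1137 − 1 = 3.11.

3.11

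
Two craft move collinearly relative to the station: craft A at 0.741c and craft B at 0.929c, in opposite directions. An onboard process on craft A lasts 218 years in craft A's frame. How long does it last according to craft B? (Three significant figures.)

1480 years

Speed of craft A in craft B's frame: u = (v_A + v_B)/(1 + v_A v_B/c²) = (0.741 + 0.929)/(1 + 0.741×0.929) = 1.67/1.688389 = 0.98911; |u| = 0.98911c.
At |u| = 0.98911c, γ = (1 − 0.978339)^(−1/2) = 6.7946.
The clock on craft A records proper time, so craft B measures Δt = γΔτ = 6.7946 × 218 = 1480 years.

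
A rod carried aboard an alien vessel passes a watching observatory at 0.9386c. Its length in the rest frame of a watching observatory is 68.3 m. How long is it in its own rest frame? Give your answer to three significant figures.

γ = 1/√(1 − β²) = 1/√(1 − 0.88096996) = 1/√0.11903004 = 1/0.345007 = 2.8985.
Proper length: L₀ = γ·L = 2.8985 × 68.3 = 198 m.

198 m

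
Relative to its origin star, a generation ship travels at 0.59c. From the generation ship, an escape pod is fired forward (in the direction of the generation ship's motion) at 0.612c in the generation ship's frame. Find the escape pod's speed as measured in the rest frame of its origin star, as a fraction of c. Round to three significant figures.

Relativistic velocity addition: u = (u' + v)/(1 + u'v/c²), with u' = 0.612c and v = 0.59c.
Numerator: 0.612 + 0.59 = 1.202. Denominator: 1 + (0.612)(0.59) = 1.36108.
u = 1.202/1.36108 = 0.88312, so the speed is 0.883c.

0.883c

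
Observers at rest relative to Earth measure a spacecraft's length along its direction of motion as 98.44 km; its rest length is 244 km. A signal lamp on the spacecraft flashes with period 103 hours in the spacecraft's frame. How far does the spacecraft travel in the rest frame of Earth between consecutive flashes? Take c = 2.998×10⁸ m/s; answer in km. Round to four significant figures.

From L = L₀/γ: γ = 244/98.44 = 2.47867.
β = √(1 − 1/γ²) = 0.91501. Lab-frame period = γτ = 2.47867×103 hours = 255.3 hours. Distance = βc × γτ = 0.91501 × 2.998×10⁸ m/s × 919080 s = 2.5212×10^14 m = 2.521×10^11 km.

2.521×10^11 km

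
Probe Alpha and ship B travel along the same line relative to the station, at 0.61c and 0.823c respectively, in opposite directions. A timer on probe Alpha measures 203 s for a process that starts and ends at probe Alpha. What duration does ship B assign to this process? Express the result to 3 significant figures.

Transform probe Alpha's velocity into ship B's frame: (0.61 + 0.823)/(1 + 0.61·0.823) = 1.433/1.50203, so the relative speed is 0.95404c.
γ for this relative speed: γ = 1/√(1 − 0.910192) = 3.3369.
Probe Alpha's interval is proper; time dilation gives Δt_B = γΔτ = 3.3369 × 203 s = 677 s.

677 s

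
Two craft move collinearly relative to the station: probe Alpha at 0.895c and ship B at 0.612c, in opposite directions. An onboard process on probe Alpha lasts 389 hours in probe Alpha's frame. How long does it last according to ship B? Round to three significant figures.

Transform probe Alpha's velocity into ship B's frame: (0.895 + 0.612)/(1 + 0.895·0.612) = 1.507/1.54774, so the relative speed is 0.97368c.
γ for this relative speed: γ = 1/√(1 − 0.948053) = 4.3875.
Probe Alpha's interval is proper; time dilation gives Δt_B = γΔτ = 4.3875 × 389 hours = 1710 hours.

1710 hours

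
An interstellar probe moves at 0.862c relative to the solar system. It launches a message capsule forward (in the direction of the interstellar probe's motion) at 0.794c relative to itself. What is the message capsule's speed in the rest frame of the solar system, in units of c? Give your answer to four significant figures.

0.9831c

Relativistic velocity addition: u = (u' + v)/(1 + u'v/c²), with u' = 0.794c and v = 0.862c.
Numerator: 0.794 + 0.862 = 1.656. Denominator: 1 + (0.794)(0.862) = 1.684428.
u = 1.656/1.684428 = 0.98312, so the speed is 0.9831c.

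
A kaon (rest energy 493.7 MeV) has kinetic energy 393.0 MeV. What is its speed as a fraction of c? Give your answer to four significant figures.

0.8307c

γ = 1 + K/(mc²) = 1 + 393.0/493.7 = 1.796.
β = √(1 − 1/γ²) = √(1 − 0.310018) = √0.689982 = 0.8307.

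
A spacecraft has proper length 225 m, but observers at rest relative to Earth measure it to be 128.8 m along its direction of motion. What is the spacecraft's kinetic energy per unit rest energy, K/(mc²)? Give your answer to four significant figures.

0.7469

From L = L₀/γ: γ = 225/128.8 = 1.74689.
Since K = (γ−1)mc², K/(mc²) = 1.74689 − 1 = 0.7469.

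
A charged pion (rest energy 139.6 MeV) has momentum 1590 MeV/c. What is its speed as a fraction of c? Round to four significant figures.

0.9962c

pc/(mc²) = 1590/139.6 = 11.39 = βγ = β/√(1−β²).
So β² = x²/(1 + x²) with x = 11.39: x² = 129.732, β² = 129.732/130.732 = 0.992351, β = 0.9962.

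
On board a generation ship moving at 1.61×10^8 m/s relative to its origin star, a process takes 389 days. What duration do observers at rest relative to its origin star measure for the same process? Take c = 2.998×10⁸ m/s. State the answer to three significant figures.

461 days

β = v/c = (1.61×10^8 m/s)/(2.998×10⁸ m/s) = 0.537025.
With β = 0.537025, γ = 1/√(1 − 0.537025²) = 1/√0.7116041 = 1.1854.
The onboard clock measures proper time, so the interval in the rest frame of its origin star is dilated: Δt = γ·Δτ = 1.1854 × 389 days = 461 days.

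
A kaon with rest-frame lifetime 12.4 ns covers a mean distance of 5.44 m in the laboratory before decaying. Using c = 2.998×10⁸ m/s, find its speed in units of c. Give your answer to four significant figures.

Let x = d/(cτ) = 5.440 m / (2.998×10⁸ m/s × 1.240×10^-8 s) = 1.4633. Since d = βγcτ, x = βγ = β/√(1−β²).
Solving: β² = x²/(1+x²) = 2.14125/3.14125 = 0.681655, so β = 0.8256.

0.8256c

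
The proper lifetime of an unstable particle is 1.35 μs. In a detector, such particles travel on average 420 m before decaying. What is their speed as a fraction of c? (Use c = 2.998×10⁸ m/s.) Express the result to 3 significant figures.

0.720c

Let x = d/(cτ) = 420.0 m / (2.998×10⁸ m/s × 1.350×10^-6 s) = 1.0377. Since d = βγcτ, x = βγ = β/√(1−β²).
Solving: β² = x²/(1+x²) = 1.07682/2.07682 = 0.518495, so β = 0.720.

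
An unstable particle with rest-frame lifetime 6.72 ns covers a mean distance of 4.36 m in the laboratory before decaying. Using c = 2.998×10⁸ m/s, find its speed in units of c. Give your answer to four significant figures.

Lab distance = (lab lifetime)·v = γτ·βc, so βγ = d/(cτ) = 4.360/(2.998×10⁸ × 6.720×10^-9) = 2.1641.
With βγ = 2.1641: γ² = 1 + (βγ)² = 5.68333, and β = (βγ)/γ = 2.1641/2.38397 = 0.9078.

0.9078c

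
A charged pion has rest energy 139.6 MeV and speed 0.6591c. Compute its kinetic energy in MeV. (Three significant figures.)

β² = 0.43441281, so γ = 1/√0.56558719 = 1.32969.
Kinetic energy: K = (γ − 1)mc² = (1.32969 − 1) × 139.6 MeV = 0.32969 × 139.6 = 46.0 MeV.

46.0 MeV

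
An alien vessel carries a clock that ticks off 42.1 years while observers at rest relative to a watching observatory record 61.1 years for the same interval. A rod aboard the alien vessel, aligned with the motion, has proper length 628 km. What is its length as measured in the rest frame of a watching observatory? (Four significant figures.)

432.7 km

The time-dilation ratio gives γ = 61.1/42.1 = 1.45131.
The rod contracts by the same γ: 628 km / 1.45131 = 432.7 km.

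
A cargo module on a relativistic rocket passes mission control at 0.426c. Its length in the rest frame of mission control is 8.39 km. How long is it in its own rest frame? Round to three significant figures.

With β = 0.426, γ = 1/√(1 − 0.426²) = 1/√0.818524 = 1.1053.
Proper length: L₀ = γ·L = 1.1053 × 8.39 = 9.27 km.

9.27 km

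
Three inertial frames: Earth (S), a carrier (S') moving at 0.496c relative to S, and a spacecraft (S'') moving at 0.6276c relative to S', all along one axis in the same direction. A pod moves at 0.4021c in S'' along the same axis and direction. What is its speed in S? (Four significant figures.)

0.9364c

First combine the pod and spacecraft (S''→S'): u₁ = (0.4021 + 0.6276)/(1 + 0.4021×0.6276) = 1.0297/1.25235796 = 0.82221.
Then combine with the carrier (S'→S): u = (0.82221 + 0.496)/(1 + 0.82221×0.496) = 1.31821/1.40781616 = 0.93635.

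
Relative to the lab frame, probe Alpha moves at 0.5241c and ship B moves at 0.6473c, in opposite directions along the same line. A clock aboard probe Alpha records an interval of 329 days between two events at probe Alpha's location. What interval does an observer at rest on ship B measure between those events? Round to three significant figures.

679 days

Transform probe Alpha's velocity into ship B's frame: (0.5241 + 0.6473)/(1 + 0.5241·0.6473) = 1.1714/1.33924993, so the relative speed is 0.87467c.
γ for this relative speed: γ = 1/√(1 − 0.765048) = 2.0631.
Probe Alpha's interval is proper; time dilation gives Δt_B = γΔτ = 2.0631 × 329 days = 679 days.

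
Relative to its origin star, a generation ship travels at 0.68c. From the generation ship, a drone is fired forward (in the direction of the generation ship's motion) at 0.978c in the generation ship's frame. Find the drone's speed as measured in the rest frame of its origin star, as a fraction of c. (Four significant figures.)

Relativistic velocity addition: u = (u' + v)/(1 + u'v/c²), with u' = 0.978c and v = 0.68c.
Numerator: 0.978 + 0.68 = 1.658. Denominator: 1 + (0.978)(0.68) = 1.66504.
u = 1.658/1.66504 = 0.99577, so the speed is 0.9958c.

0.9958c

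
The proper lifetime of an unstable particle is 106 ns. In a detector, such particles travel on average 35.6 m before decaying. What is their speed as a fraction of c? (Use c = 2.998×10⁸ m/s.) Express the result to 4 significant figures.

0.7460c

d = βγcτ ⇒ βγ = d/(cτ) = 35.60 m / (31.7788 m) = 1.1202.
β = (βγ)/√(1+(βγ)²) = 1.1202/√2.25485 = 0.7460.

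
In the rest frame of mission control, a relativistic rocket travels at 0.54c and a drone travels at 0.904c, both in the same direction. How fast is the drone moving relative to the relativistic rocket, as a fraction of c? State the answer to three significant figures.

Transform to the relativistic rocket's frame: u' = (u − v)/(1 − uv/c²).
u' = (0.904 − 0.54)/(1 − 0.904×0.54) = 0.364/0.51184 = 0.71116.
Speed in the relativistic rocket's frame: 0.711c (in the same direction).

0.711c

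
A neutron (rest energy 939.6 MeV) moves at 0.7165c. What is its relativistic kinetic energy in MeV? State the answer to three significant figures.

Lorentz factor: γ = (1 − 0.51337225)^(−1/2) = 1.43351.
Kinetic energy: K = (γ − 1)mc² = (1.43351 − 1) × 939.6 MeV = 0.43351 × 939.6 = 407 MeV.

407 MeV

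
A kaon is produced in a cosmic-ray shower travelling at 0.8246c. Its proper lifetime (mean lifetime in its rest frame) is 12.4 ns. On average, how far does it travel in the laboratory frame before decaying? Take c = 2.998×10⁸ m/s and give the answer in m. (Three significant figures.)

Lorentz factor: γ = (1 − 0.67996516)^(−1/2) = 1.7677.
Lab-frame lifetime: Δt = γτ = 1.7677 × 12.4 ns = 21.919 ns.
Distance: d = vΔt = 0.8246 × 2.998×10⁸ m/s × 2.1919×10^-8 s = 5.42 m.

5.42 m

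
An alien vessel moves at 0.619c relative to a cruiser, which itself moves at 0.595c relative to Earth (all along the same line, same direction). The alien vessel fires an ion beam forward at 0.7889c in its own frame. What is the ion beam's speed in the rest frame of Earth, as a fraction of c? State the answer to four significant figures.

0.9860c

Apply u = (u'+v)/(1+u'v) twice. Ion beam in the cruiser frame: (0.7889+0.619)/(1+0.7889·0.619) = 1.4079/1.4883291 = 0.94596c.
That velocity, transformed to the rest frame of Earth: (0.94596+0.595)/(1+0.94596·0.595) = 1.54096/1.5628462 = 0.986c.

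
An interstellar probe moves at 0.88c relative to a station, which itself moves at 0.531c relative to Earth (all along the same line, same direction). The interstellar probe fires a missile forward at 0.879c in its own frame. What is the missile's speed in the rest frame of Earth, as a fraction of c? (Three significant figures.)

0.997c

First combine the missile and interstellar probe (S''→S'): u₁ = (0.879 + 0.88)/(1 + 0.879×0.88) = 1.759/1.77352 = 0.99181.
Then combine with the station (S'→S): u = (0.99181 + 0.531)/(1 + 0.99181×0.531) = 1.52281/1.52665111 = 0.99748.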